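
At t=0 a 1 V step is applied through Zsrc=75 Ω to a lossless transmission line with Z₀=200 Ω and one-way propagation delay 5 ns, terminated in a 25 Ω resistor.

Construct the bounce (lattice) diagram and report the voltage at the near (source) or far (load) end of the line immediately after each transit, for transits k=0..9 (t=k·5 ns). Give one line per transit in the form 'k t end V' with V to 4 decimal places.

0 0 source 0.7273
1 5 load 0.1616
2 10 source 0.4187
3 15 load 0.2188
4 20 source 0.3097
5 25 load 0.2390
6 30 source 0.2711
7 35 load 0.2461
8 40 source 0.2575
9 45 load 0.2486

Γ_L=-0.777778, Γ_S=-0.454545; launch V₁=1·200/275=0.727273
k=0 src: V=0.7273
k=1 load: inc=0.727273, refl=0.727273·-0.777778=-0.5657; V=0.000000+0.727273+-0.565657=0.1616
k=2 src: inc=-0.565657, refl=-0.565657·-0.454545=0.2571; V=0.727273+-0.565657+0.257117=0.4187
k=3 load: inc=0.257117, refl=0.257117·-0.777778=-0.2000; V=0.161616+0.257117+-0.199980=0.2188
k=4 src: inc=-0.199980, refl=-0.199980·-0.454545=0.0909; V=0.418733+-0.199980+0.090900=0.3097
k=5 load: inc=0.090900, refl=0.090900·-0.777778=-0.0707; V=0.218753+0.090900+-0.070700=0.2390
k=6 src: inc=-0.070700, refl=-0.070700·-0.454545=0.0321; V=0.309653+-0.070700+0.032136=0.2711
k=7 load: inc=0.032136, refl=0.032136·-0.777778=-0.0250; V=0.238953+0.032136+-0.024995=0.2461
k=8 src: inc=-0.024995, refl=-0.024995·-0.454545=0.0114; V=0.271089+-0.024995+0.011361=0.2575
k=9 load: inc=0.011361, refl=0.011361·-0.777778=-0.0088; V=0.246095+0.011361+-0.008837=0.2486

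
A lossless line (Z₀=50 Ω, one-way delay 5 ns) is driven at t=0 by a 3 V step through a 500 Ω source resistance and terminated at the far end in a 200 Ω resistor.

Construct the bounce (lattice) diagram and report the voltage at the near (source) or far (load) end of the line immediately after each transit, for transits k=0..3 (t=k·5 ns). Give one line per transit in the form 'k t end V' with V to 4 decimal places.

0 0 source 0.2727
1 5 load 0.4364
2 10 source 0.5702
3 15 load 0.6506

Γ_L=0.600000, Γ_S=0.818182; launch V₁=3·50/550=0.272727
k=0 src: V=0.2727
k=1 load: inc=0.272727, refl=0.272727·0.600000=0.1636; V=0.000000+0.272727+0.163636=0.4364
k=2 src: inc=0.163636, refl=0.163636·0.818182=0.1339; V=0.272727+0.163636+0.133884=0.5702
k=3 load: inc=0.133884, refl=0.133884·0.600000=0.0803; V=0.436364+0.133884+0.080331=0.6506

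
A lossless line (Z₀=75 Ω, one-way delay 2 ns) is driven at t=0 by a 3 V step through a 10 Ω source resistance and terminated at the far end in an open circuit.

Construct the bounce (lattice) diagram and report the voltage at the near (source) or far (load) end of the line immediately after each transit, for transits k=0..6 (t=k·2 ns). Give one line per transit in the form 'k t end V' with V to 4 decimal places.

0 0 source 2.6471
1 2 load 5.2941
2 4 source 3.2699
3 6 load 1.2457
4 8 source 2.7936
5 10 load 4.3415
6 12 source 3.1578

Γ_L=1.000000, Γ_S=-0.764706; launch V₁=3·75/85=2.647059
k=0 src: V=2.6471
k=1 load: inc=2.647059, refl=2.647059·1.000000=2.6471; V=0.000000+2.647059+2.647059=5.2941
k=2 src: inc=2.647059, refl=2.647059·-0.764706=-2.0242; V=2.647059+2.647059+-2.024221=3.2699
k=3 load: inc=-2.024221, refl=-2.024221·1.000000=-2.0242; V=5.294118+-2.024221+-2.024221=1.2457
k=4 src: inc=-2.024221, refl=-2.024221·-0.764706=1.5479; V=3.269896+-2.024221+1.547934=2.7936
k=5 load: inc=1.547934, refl=1.547934·1.000000=1.5479; V=1.245675+1.547934+1.547934=4.3415
k=6 src: inc=1.547934, refl=1.547934·-0.764706=-1.1837; V=2.793609+1.547934+-1.183714=3.1578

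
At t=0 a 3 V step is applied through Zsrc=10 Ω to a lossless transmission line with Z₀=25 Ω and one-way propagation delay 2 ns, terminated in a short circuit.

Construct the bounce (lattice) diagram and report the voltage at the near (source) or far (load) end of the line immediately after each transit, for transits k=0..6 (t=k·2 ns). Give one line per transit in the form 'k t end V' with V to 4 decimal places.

0 0 source 2.1429
1 2 load 0.0000
2 4 source 0.9184
3 6 load 0.0000
4 8 source 0.3936
5 10 load 0.0000
6 12 source 0.1687

Γ_L=-1.000000, Γ_S=-0.428571; launch V₁=3·25/35=2.142857
k=0 src: V=2.1429
k=1 load: inc=2.142857, refl=2.142857·-1.000000=-2.1429; V=0.000000+2.142857+-2.142857=0.0000
k=2 src: inc=-2.142857, refl=-2.142857·-0.428571=0.9184; V=2.142857+-2.142857+0.918367=0.9184
k=3 load: inc=0.918367, refl=0.918367·-1.000000=-0.9184; V=0.000000+0.918367+-0.918367=0.0000
k=4 src: inc=-0.918367, refl=-0.918367·-0.428571=0.3936; V=0.918367+-0.918367+0.393586=0.3936
k=5 load: inc=0.393586, refl=0.393586·-1.000000=-0.3936; V=0.000000+0.393586+-0.393586=0.0000
k=6 src: inc=-0.393586, refl=-0.393586·-0.428571=0.1687; V=0.393586+-0.393586+0.168680=0.1687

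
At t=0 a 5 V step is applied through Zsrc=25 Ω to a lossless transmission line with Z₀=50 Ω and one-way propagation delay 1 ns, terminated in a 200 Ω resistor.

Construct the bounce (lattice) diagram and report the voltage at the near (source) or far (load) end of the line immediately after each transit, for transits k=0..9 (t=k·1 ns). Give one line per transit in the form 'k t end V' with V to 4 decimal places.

0 0 source 3.3333
1 1 load 5.3333
2 2 source 4.6667
3 3 load 4.2667
4 4 source 4.4000
5 5 load 4.4800
6 6 source 4.4533
7 7 load 4.4373
8 8 source 4.4427
9 9 load 4.4459

Γ_L=0.600000, Γ_S=-0.333333; launch V₁=5·50/75=3.333333
k=0 src: V=3.3333
k=1 load: inc=3.333333, refl=3.333333·0.600000=2.0000; V=0.000000+3.333333+2.000000=5.3333
k=2 src: inc=2.000000, refl=2.000000·-0.333333=-0.6667; V=3.333333+2.000000+-0.666667=4.6667
k=3 load: inc=-0.666667, refl=-0.666667·0.600000=-0.4000; V=5.333333+-0.666667+-0.400000=4.2667
k=4 src: inc=-0.400000, refl=-0.400000·-0.333333=0.1333; V=4.666667+-0.400000+0.133333=4.4000
k=5 load: inc=0.133333, refl=0.133333·0.600000=0.0800; V=4.266667+0.133333+0.080000=4.4800
k=6 src: inc=0.080000, refl=0.080000·-0.333333=-0.0267; V=4.400000+0.080000+-0.026667=4.4533
k=7 load: inc=-0.026667, refl=-0.026667·0.600000=-0.0160; V=4.480000+-0.026667+-0.016000=4.4373
k=8 src: inc=-0.016000, refl=-0.016000·-0.333333=0.0053; V=4.453333+-0.016000+0.005333=4.4427
k=9 load: inc=0.005333, refl=0.005333·0.600000=0.0032; V=4.437333+0.005333+0.003200=4.4459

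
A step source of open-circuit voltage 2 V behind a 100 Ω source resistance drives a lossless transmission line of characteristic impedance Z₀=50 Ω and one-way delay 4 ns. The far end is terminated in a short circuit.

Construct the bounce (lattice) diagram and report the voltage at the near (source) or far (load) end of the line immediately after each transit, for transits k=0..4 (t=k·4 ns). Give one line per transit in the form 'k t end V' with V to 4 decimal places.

0 0 source 0.6667
1 4 load 0.0000
2 8 source -0.2222
3 12 load 0.0000
4 16 source 0.0741

Γ_L=-1.000000, Γ_S=0.333333; launch V₁=2·50/150=0.666667
k=0 src: V=0.6667
k=1 load: inc=0.666667, refl=0.666667·-1.000000=-0.6667; V=0.000000+0.666667+-0.666667=0.0000
k=2 src: inc=-0.666667, refl=-0.666667·0.333333=-0.2222; V=0.666667+-0.666667+-0.222222=-0.2222
k=3 load: inc=-0.222222, refl=-0.222222·-1.000000=0.2222; V=0.000000+-0.222222+0.222222=0.0000
k=4 src: inc=0.222222, refl=0.222222·0.333333=0.0741; V=-0.222222+0.222222+0.074074=0.0741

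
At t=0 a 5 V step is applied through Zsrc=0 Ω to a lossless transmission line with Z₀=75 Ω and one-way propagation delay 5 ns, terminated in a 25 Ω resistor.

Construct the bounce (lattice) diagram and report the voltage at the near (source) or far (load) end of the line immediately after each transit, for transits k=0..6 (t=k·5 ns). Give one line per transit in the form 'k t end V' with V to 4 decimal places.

Γ_L=-0.500000, Γ_S=-1.000000; launch V₁=5·75/75=5.000000
k=0 src: V=5.0000
k=1 load: inc=5.000000, refl=5.000000·-0.500000=-2.5000; V=0.000000+5.000000+-2.500000=2.5000
k=2 src: inc=-2.500000, refl=-2.500000·-1.000000=2.5000; V=5.000000+-2.500000+2.500000=5.0000
k=3 load: inc=2.500000, refl=2.500000·-0.500000=-1.2500; V=2.500000+2.500000+-1.250000=3.7500
k=4 src: inc=-1.250000, refl=-1.250000·-1.000000=1.2500; V=5.000000+-1.250000+1.250000=5.0000
k=5 load: inc=1.250000, refl=1.250000·-0.500000=-0.6250; V=3.750000+1.250000+-0.625000=4.3750
k=6 src: inc=-0.625000, refl=-0.625000·-1.000000=0.6250; V=5.000000+-0.625000+0.625000=5.0000

0 0 source 5.0000
1 5 load 2.5000
2 10 source 5.0000
3 15 load 3.7500
4 20 source 5.0000
5 25 load 4.3750
6 30 source 5.0000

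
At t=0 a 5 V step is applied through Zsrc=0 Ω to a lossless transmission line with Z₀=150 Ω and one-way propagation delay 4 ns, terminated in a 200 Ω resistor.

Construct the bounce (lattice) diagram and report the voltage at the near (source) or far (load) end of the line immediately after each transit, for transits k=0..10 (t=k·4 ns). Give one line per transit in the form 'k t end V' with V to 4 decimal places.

0 0 source 5.0000
1 4 load 5.7143
2 8 source 5.0000
3 12 load 4.8980
4 16 source 5.0000
5 20 load 5.0146
6 24 source 5.0000
7 28 load 4.9979
8 32 source 5.0000
9 36 load 5.0003
10 40 source 5.0000

Γ_L=0.142857, Γ_S=-1.000000; launch V₁=5·150/150=5.000000
k=0 src: V=5.0000
k=1 load: inc=5.000000, refl=5.000000·0.142857=0.7143; V=0.000000+5.000000+0.714286=5.7143
k=2 src: inc=0.714286, refl=0.714286·-1.000000=-0.7143; V=5.000000+0.714286+-0.714286=5.0000
k=3 load: inc=-0.714286, refl=-0.714286·0.142857=-0.1020; V=5.714286+-0.714286+-0.102041=4.8980
k=4 src: inc=-0.102041, refl=-0.102041·-1.000000=0.1020; V=5.000000+-0.102041+0.102041=5.0000
k=5 load: inc=0.102041, refl=0.102041·0.142857=0.0146; V=4.897959+0.102041+0.014577=5.0146
k=6 src: inc=0.014577, refl=0.014577·-1.000000=-0.0146; V=5.000000+0.014577+-0.014577=5.0000
k=7 load: inc=-0.014577, refl=-0.014577·0.142857=-0.0021; V=5.014577+-0.014577+-0.002082=4.9979
k=8 src: inc=-0.002082, refl=-0.002082·-1.000000=0.0021; V=5.000000+-0.002082+0.002082=5.0000
k=9 load: inc=0.002082, refl=0.002082·0.142857=0.0003; V=4.997918+0.002082+0.000297=5.0003
k=10 src: inc=0.000297, refl=0.000297·-1.000000=-0.0003; V=5.000000+0.000297+-0.000297=5.0000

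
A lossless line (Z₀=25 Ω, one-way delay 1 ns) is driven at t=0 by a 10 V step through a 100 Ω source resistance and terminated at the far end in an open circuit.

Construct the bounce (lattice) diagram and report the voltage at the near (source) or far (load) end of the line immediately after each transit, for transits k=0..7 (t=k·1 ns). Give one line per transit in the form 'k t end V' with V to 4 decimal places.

Γ_L=1.000000, Γ_S=0.600000; launch V₁=10·25/125=2.000000
k=0 src: V=2.0000
k=1 load: inc=2.000000, refl=2.000000·1.000000=2.0000; V=0.000000+2.000000+2.000000=4.0000
k=2 src: inc=2.000000, refl=2.000000·0.600000=1.2000; V=2.000000+2.000000+1.200000=5.2000
k=3 load: inc=1.200000, refl=1.200000·1.000000=1.2000; V=4.000000+1.200000+1.200000=6.4000
k=4 src: inc=1.200000, refl=1.200000·0.600000=0.7200; V=5.200000+1.200000+0.720000=7.1200
k=5 load: inc=0.720000, refl=0.720000·1.000000=0.7200; V=6.400000+0.720000+0.720000=7.8400
k=6 src: inc=0.720000, refl=0.720000·0.600000=0.4320; V=7.120000+0.720000+0.432000=8.2720
k=7 load: inc=0.432000, refl=0.432000·1.000000=0.4320; V=7.840000+0.432000+0.432000=8.7040

0 0 source 2.0000
1 1 load 4.0000
2 2 source 5.2000
3 3 load 6.4000
4 4 source 7.1200
5 5 load 7.8400
6 6 source 8.2720
7 7 load 8.7040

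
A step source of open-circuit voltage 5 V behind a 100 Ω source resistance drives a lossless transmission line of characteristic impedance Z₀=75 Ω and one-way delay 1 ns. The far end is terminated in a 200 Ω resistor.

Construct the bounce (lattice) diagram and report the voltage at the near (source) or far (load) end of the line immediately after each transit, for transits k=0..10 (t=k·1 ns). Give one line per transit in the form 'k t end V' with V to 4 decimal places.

0 0 source 2.1429
1 1 load 3.1169
2 2 source 3.2560
3 3 load 3.3193
4 4 source 3.3283
5 5 load 3.3324
6 6 source 3.3330
7 7 load 3.3333
8 8 source 3.3333
9 9 load 3.3333
10 10 source 3.3333

Γ_L=0.454545, Γ_S=0.142857; launch V₁=5·75/175=2.142857
k=0 src: V=2.1429
k=1 load: inc=2.142857, refl=2.142857·0.454545=0.9740; V=0.000000+2.142857+0.974026=3.1169
k=2 src: inc=0.974026, refl=0.974026·0.142857=0.1391; V=2.142857+0.974026+0.139147=3.2560
k=3 load: inc=0.139147, refl=0.139147·0.454545=0.0632; V=3.116883+0.139147+0.063248=3.3193
k=4 src: inc=0.063248, refl=0.063248·0.142857=0.0090; V=3.256030+0.063248+0.009035=3.3283
k=5 load: inc=0.009035, refl=0.009035·0.454545=0.0041; V=3.319278+0.009035+0.004107=3.3324
k=6 src: inc=0.004107, refl=0.004107·0.142857=0.0006; V=3.328314+0.004107+0.000587=3.3330
k=7 load: inc=0.000587, refl=0.000587·0.454545=0.0003; V=3.332421+0.000587+0.000267=3.3333
k=8 src: inc=0.000267, refl=0.000267·0.142857=0.0000; V=3.333007+0.000267+0.000038=3.3333
k=9 load: inc=0.000038, refl=0.000038·0.454545=0.0000; V=3.333274+0.000038+0.000017=3.3333
k=10 src: inc=0.000017, refl=0.000017·0.142857=0.0000; V=3.333312+0.000017+0.000002=3.3333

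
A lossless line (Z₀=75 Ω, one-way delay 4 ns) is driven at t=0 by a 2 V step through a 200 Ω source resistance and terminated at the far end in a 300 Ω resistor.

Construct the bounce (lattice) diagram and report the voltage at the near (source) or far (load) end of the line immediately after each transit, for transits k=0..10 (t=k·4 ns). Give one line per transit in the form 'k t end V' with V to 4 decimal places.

0 0 source 0.5455
1 4 load 0.8727
2 8 source 1.0215
3 12 load 1.1107
4 16 source 1.1513
5 20 load 1.1757
6 24 source 1.1867
7 28 load 1.1934
8 32 source 1.1964
9 36 load 1.1982
10 40 source 1.1990

Γ_L=0.600000, Γ_S=0.454545; launch V₁=2·75/275=0.545455
k=0 src: V=0.5455
k=1 load: inc=0.545455, refl=0.545455·0.600000=0.3273; V=0.000000+0.545455+0.327273=0.8727
k=2 src: inc=0.327273, refl=0.327273·0.454545=0.1488; V=0.545455+0.327273+0.148760=1.0215
k=3 load: inc=0.148760, refl=0.148760·0.600000=0.0893; V=0.872727+0.148760+0.089256=1.1107
k=4 src: inc=0.089256, refl=0.089256·0.454545=0.0406; V=1.021488+0.089256+0.040571=1.1513
k=5 load: inc=0.040571, refl=0.040571·0.600000=0.0243; V=1.110744+0.040571+0.024343=1.1757
k=6 src: inc=0.024343, refl=0.024343·0.454545=0.0111; V=1.151315+0.024343+0.011065=1.1867
k=7 load: inc=0.011065, refl=0.011065·0.600000=0.0066; V=1.175657+0.011065+0.006639=1.1934
k=8 src: inc=0.006639, refl=0.006639·0.454545=0.0030; V=1.186722+0.006639+0.003018=1.1964
k=9 load: inc=0.003018, refl=0.003018·0.600000=0.0018; V=1.193361+0.003018+0.001811=1.1982
k=10 src: inc=0.001811, refl=0.001811·0.454545=0.0008; V=1.196379+0.001811+0.000823=1.1990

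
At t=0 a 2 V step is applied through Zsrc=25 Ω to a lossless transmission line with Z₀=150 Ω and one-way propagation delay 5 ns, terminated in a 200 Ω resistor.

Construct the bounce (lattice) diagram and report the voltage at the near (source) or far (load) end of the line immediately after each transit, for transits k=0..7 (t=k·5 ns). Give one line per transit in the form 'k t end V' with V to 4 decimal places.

Γ_L=0.142857, Γ_S=-0.714286; launch V₁=2·150/175=1.714286
k=0 src: V=1.7143
k=1 load: inc=1.714286, refl=1.714286·0.142857=0.2449; V=0.000000+1.714286+0.244898=1.9592
k=2 src: inc=0.244898, refl=0.244898·-0.714286=-0.1749; V=1.714286+0.244898+-0.174927=1.7843
k=3 load: inc=-0.174927, refl=-0.174927·0.142857=-0.0250; V=1.959184+-0.174927+-0.024990=1.7593
k=4 src: inc=-0.024990, refl=-0.024990·-0.714286=0.0178; V=1.784257+-0.024990+0.017850=1.7771
k=5 load: inc=0.017850, refl=0.017850·0.142857=0.0025; V=1.759267+0.017850+0.002550=1.7797
k=6 src: inc=0.002550, refl=0.002550·-0.714286=-0.0018; V=1.777117+0.002550+-0.001821=1.7778
k=7 load: inc=-0.001821, refl=-0.001821·0.142857=-0.0003; V=1.779667+-0.001821+-0.000260=1.7776

0 0 source 1.7143
1 5 load 1.9592
2 10 source 1.7843
3 15 load 1.7593
4 20 source 1.7771
5 25 load 1.7797
6 30 source 1.7778
7 35 load 1.7776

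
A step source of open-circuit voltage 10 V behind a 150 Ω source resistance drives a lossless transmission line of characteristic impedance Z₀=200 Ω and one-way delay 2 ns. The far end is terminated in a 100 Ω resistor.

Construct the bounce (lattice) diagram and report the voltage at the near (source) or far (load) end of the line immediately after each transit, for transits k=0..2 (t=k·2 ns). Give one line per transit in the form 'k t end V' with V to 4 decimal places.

Γ_L=-0.333333, Γ_S=-0.142857; launch V₁=10·200/350=5.714286
k=0 src: V=5.7143
k=1 load: inc=5.714286, refl=5.714286·-0.333333=-1.9048; V=0.000000+5.714286+-1.904762=3.8095
k=2 src: inc=-1.904762, refl=-1.904762·-0.142857=0.2721; V=5.714286+-1.904762+0.272109=4.0816

0 0 source 5.7143
1 2 load 3.8095
2 4 source 4.0816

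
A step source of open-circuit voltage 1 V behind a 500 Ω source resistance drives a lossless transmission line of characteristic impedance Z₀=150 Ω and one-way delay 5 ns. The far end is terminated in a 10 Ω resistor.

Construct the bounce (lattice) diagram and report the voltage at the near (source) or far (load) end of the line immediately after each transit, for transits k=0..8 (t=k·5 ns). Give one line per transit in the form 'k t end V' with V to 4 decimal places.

0 0 source 0.2308
1 5 load 0.0288
2 10 source -0.0799
3 15 load 0.0153
4 20 source 0.0665
5 25 load 0.0217
6 30 source -0.0025
7 35 load 0.0186
8 40 source 0.0300

Γ_L=-0.875000, Γ_S=0.538462; launch V₁=1·150/650=0.230769
k=0 src: V=0.2308
k=1 load: inc=0.230769, refl=0.230769·-0.875000=-0.2019; V=0.000000+0.230769+-0.201923=0.0288
k=2 src: inc=-0.201923, refl=-0.201923·0.538462=-0.1087; V=0.230769+-0.201923+-0.108728=-0.0799
k=3 load: inc=-0.108728, refl=-0.108728·-0.875000=0.0951; V=0.028846+-0.108728+0.095137=0.0153
k=4 src: inc=0.095137, refl=0.095137·0.538462=0.0512; V=-0.079882+0.095137+0.051228=0.0665
k=5 load: inc=0.051228, refl=0.051228·-0.875000=-0.0448; V=0.015255+0.051228+-0.044824=0.0217
k=6 src: inc=-0.044824, refl=-0.044824·0.538462=-0.0241; V=0.066483+-0.044824+-0.024136=-0.0025
k=7 load: inc=-0.024136, refl=-0.024136·-0.875000=0.0211; V=0.021659+-0.024136+0.021119=0.0186
k=8 src: inc=0.021119, refl=0.021119·0.538462=0.0114; V=-0.002477+0.021119+0.011372=0.0300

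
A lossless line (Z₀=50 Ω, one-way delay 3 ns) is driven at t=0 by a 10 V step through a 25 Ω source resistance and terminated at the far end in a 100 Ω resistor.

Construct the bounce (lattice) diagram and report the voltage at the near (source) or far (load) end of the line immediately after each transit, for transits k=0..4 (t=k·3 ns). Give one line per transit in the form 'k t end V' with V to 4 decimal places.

Γ_L=0.333333, Γ_S=-0.333333; launch V₁=10·50/75=6.666667
k=0 src: V=6.6667
k=1 load: inc=6.666667, refl=6.666667·0.333333=2.2222; V=0.000000+6.666667+2.222222=8.8889
k=2 src: inc=2.222222, refl=2.222222·-0.333333=-0.7407; V=6.666667+2.222222+-0.740741=8.1481
k=3 load: inc=-0.740741, refl=-0.740741·0.333333=-0.2469; V=8.888889+-0.740741+-0.246914=7.9012
k=4 src: inc=-0.246914, refl=-0.246914·-0.333333=0.0823; V=8.148148+-0.246914+0.082305=7.9835

0 0 source 6.6667
1 3 load 8.8889
2 6 source 8.1481
3 9 load 7.9012
4 12 source 7.9835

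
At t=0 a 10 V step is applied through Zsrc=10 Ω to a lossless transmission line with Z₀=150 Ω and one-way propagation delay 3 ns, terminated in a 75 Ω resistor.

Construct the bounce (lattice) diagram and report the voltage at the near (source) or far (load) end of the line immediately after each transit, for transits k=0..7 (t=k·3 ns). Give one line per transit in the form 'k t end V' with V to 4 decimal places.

0 0 source 9.3750
1 3 load 6.2500
2 6 source 8.9844
3 9 load 8.0729
4 12 source 8.8704
5 15 load 8.6046
6 18 source 8.8372
7 21 load 8.7597

Γ_L=-0.333333, Γ_S=-0.875000; launch V₁=10·150/160=9.375000
k=0 src: V=9.3750
k=1 load: inc=9.375000, refl=9.375000·-0.333333=-3.1250; V=0.000000+9.375000+-3.125000=6.2500
k=2 src: inc=-3.125000, refl=-3.125000·-0.875000=2.7344; V=9.375000+-3.125000+2.734375=8.9844
k=3 load: inc=2.734375, refl=2.734375·-0.333333=-0.9115; V=6.250000+2.734375+-0.911458=8.0729
k=4 src: inc=-0.911458, refl=-0.911458·-0.875000=0.7975; V=8.984375+-0.911458+0.797526=8.8704
k=5 load: inc=0.797526, refl=0.797526·-0.333333=-0.2658; V=8.072917+0.797526+-0.265842=8.6046
k=6 src: inc=-0.265842, refl=-0.265842·-0.875000=0.2326; V=8.870443+-0.265842+0.232612=8.8372
k=7 load: inc=0.232612, refl=0.232612·-0.333333=-0.0775; V=8.604601+0.232612+-0.077537=8.7597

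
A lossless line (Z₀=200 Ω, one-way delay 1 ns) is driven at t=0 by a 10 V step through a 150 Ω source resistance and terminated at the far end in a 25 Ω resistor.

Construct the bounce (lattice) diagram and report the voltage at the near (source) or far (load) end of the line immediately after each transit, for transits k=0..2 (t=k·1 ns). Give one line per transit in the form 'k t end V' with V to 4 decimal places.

Γ_L=-0.777778, Γ_S=-0.142857; launch V₁=10·200/350=5.714286
k=0 src: V=5.7143
k=1 load: inc=5.714286, refl=5.714286·-0.777778=-4.4444; V=0.000000+5.714286+-4.444444=1.2698
k=2 src: inc=-4.444444, refl=-4.444444·-0.142857=0.6349; V=5.714286+-4.444444+0.634921=1.9048

0 0 source 5.7143
1 1 load 1.2698
2 2 source 1.9048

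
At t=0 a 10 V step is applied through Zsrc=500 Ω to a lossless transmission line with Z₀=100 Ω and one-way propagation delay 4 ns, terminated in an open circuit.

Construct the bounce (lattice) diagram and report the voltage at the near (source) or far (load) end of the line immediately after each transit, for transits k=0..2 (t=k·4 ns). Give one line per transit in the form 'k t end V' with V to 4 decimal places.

Γ_L=1.000000, Γ_S=0.666667; launch V₁=10·100/600=1.666667
k=0 src: V=1.6667
k=1 load: inc=1.666667, refl=1.666667·1.000000=1.6667; V=0.000000+1.666667+1.666667=3.3333
k=2 src: inc=1.666667, refl=1.666667·0.666667=1.1111; V=1.666667+1.666667+1.111111=4.4444

0 0 source 1.6667
1 4 load 3.3333
2 8 source 4.4444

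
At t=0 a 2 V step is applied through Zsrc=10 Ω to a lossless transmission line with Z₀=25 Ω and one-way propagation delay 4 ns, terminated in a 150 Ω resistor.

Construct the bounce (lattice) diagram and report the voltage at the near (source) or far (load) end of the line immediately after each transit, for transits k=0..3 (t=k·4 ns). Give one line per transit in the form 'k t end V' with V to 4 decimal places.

Γ_L=0.714286, Γ_S=-0.428571; launch V₁=2·25/35=1.428571
k=0 src: V=1.4286
k=1 load: inc=1.428571, refl=1.428571·0.714286=1.0204; V=0.000000+1.428571+1.020408=2.4490
k=2 src: inc=1.020408, refl=1.020408·-0.428571=-0.4373; V=1.428571+1.020408+-0.437318=2.0117
k=3 load: inc=-0.437318, refl=-0.437318·0.714286=-0.3124; V=2.448980+-0.437318+-0.312370=1.6993

0 0 source 1.4286
1 4 load 2.4490
2 8 source 2.0117
3 12 load 1.6993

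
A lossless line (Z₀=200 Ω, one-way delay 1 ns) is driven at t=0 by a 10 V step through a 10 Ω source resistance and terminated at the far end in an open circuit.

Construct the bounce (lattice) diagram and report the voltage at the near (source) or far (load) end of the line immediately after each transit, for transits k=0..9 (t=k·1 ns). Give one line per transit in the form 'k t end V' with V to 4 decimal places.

Γ_L=1.000000, Γ_S=-0.904762; launch V₁=10·200/210=9.523810
k=0 src: V=9.5238
k=1 load: inc=9.523810, refl=9.523810·1.000000=9.5238; V=0.000000+9.523810+9.523810=19.0476
k=2 src: inc=9.523810, refl=9.523810·-0.904762=-8.6168; V=9.523810+9.523810+-8.616780=10.4308
k=3 load: inc=-8.616780, refl=-8.616780·1.000000=-8.6168; V=19.047619+-8.616780+-8.616780=1.8141
k=4 src: inc=-8.616780, refl=-8.616780·-0.904762=7.7961; V=10.430839+-8.616780+7.796134=9.6102
k=5 load: inc=7.796134, refl=7.796134·1.000000=7.7961; V=1.814059+7.796134+7.796134=17.4063
k=6 src: inc=7.796134, refl=7.796134·-0.904762=-7.0536; V=9.610193+7.796134+-7.053645=10.3527
k=7 load: inc=-7.053645, refl=-7.053645·1.000000=-7.0536; V=17.406328+-7.053645+-7.053645=3.2990
k=8 src: inc=-7.053645, refl=-7.053645·-0.904762=6.3819; V=10.352682+-7.053645+6.381870=9.6809
k=9 load: inc=6.381870, refl=6.381870·1.000000=6.3819; V=3.299037+6.381870+6.381870=16.0628

0 0 source 9.5238
1 1 load 19.0476
2 2 source 10.4308
3 3 load 1.8141
4 4 source 9.6102
5 5 load 17.4063
6 6 source 10.3527
7 7 load 3.2990
8 8 source 9.6809
9 9 load 16.0628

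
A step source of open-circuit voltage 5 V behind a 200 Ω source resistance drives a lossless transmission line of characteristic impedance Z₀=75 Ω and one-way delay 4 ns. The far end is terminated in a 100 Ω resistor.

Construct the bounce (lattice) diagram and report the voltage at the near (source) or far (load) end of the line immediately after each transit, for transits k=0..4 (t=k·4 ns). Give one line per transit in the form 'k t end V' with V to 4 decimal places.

Γ_L=0.142857, Γ_S=0.454545; launch V₁=5·75/275=1.363636
k=0 src: V=1.3636
k=1 load: inc=1.363636, refl=1.363636·0.142857=0.1948; V=0.000000+1.363636+0.194805=1.5584
k=2 src: inc=0.194805, refl=0.194805·0.454545=0.0885; V=1.363636+0.194805+0.088548=1.6470
k=3 load: inc=0.088548, refl=0.088548·0.142857=0.0126; V=1.558442+0.088548+0.012650=1.6596
k=4 src: inc=0.012650, refl=0.012650·0.454545=0.0057; V=1.646989+0.012650+0.005750=1.6654

0 0 source 1.3636
1 4 load 1.5584
2 8 source 1.6470
3 12 load 1.6596
4 16 source 1.6654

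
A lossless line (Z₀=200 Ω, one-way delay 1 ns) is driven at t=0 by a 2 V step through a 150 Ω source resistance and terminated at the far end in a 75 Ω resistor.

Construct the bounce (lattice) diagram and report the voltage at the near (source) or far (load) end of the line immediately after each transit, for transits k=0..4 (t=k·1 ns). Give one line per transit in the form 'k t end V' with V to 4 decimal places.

Γ_L=-0.454545, Γ_S=-0.142857; launch V₁=2·200/350=1.142857
k=0 src: V=1.1429
k=1 load: inc=1.142857, refl=1.142857·-0.454545=-0.5195; V=0.000000+1.142857+-0.519481=0.6234
k=2 src: inc=-0.519481, refl=-0.519481·-0.142857=0.0742; V=1.142857+-0.519481+0.074212=0.6976
k=3 load: inc=0.074212, refl=0.074212·-0.454545=-0.0337; V=0.623377+0.074212+-0.033733=0.6639
k=4 src: inc=-0.033733, refl=-0.033733·-0.142857=0.0048; V=0.697588+-0.033733+0.004819=0.6687

0 0 source 1.1429
1 1 load 0.6234
2 2 source 0.6976
3 3 load 0.6639
4 4 source 0.6687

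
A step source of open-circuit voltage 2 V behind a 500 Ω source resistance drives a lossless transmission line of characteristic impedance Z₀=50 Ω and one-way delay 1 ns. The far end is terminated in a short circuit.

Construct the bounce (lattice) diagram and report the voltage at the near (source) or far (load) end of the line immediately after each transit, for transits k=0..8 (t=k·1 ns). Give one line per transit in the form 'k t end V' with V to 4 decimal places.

Γ_L=-1.000000, Γ_S=0.818182; launch V₁=2·50/550=0.181818
k=0 src: V=0.1818
k=1 load: inc=0.181818, refl=0.181818·-1.000000=-0.1818; V=0.000000+0.181818+-0.181818=0.0000
k=2 src: inc=-0.181818, refl=-0.181818·0.818182=-0.1488; V=0.181818+-0.181818+-0.148760=-0.1488
k=3 load: inc=-0.148760, refl=-0.148760·-1.000000=0.1488; V=0.000000+-0.148760+0.148760=0.0000
k=4 src: inc=0.148760, refl=0.148760·0.818182=0.1217; V=-0.148760+0.148760+0.121713=0.1217
k=5 load: inc=0.121713, refl=0.121713·-1.000000=-0.1217; V=0.000000+0.121713+-0.121713=0.0000
k=6 src: inc=-0.121713, refl=-0.121713·0.818182=-0.0996; V=0.121713+-0.121713+-0.099583=-0.0996
k=7 load: inc=-0.099583, refl=-0.099583·-1.000000=0.0996; V=0.000000+-0.099583+0.099583=0.0000
k=8 src: inc=0.099583, refl=0.099583·0.818182=0.0815; V=-0.099583+0.099583+0.081477=0.0815

0 0 source 0.1818
1 1 load 0.0000
2 2 source -0.1488
3 3 load 0.0000
4 4 source 0.1217
5 5 load 0.0000
6 6 source -0.0996
7 7 load 0.0000
8 8 source 0.0815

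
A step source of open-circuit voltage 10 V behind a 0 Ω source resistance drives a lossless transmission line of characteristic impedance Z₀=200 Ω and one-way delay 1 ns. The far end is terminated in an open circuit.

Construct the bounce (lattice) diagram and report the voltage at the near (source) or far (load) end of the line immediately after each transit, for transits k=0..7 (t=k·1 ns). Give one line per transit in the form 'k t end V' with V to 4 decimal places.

0 0 source 10.0000
1 1 load 20.0000
2 2 source 10.0000
3 3 load 0.0000
4 4 source 10.0000
5 5 load 20.0000
6 6 source 10.0000
7 7 load 0.0000

Γ_L=1.000000, Γ_S=-1.000000; launch V₁=10·200/200=10.000000
k=0 src: V=10.0000
k=1 load: inc=10.000000, refl=10.000000·1.000000=10.0000; V=0.000000+10.000000+10.000000=20.0000
k=2 src: inc=10.000000, refl=10.000000·-1.000000=-10.0000; V=10.000000+10.000000+-10.000000=10.0000
k=3 load: inc=-10.000000, refl=-10.000000·1.000000=-10.0000; V=20.000000+-10.000000+-10.000000=0.0000
k=4 src: inc=-10.000000, refl=-10.000000·-1.000000=10.0000; V=10.000000+-10.000000+10.000000=10.0000
k=5 load: inc=10.000000, refl=10.000000·1.000000=10.0000; V=0.000000+10.000000+10.000000=20.0000
k=6 src: inc=10.000000, refl=10.000000·-1.000000=-10.0000; V=10.000000+10.000000+-10.000000=10.0000
k=7 load: inc=-10.000000, refl=-10.000000·1.000000=-10.0000; V=20.000000+-10.000000+-10.000000=0.0000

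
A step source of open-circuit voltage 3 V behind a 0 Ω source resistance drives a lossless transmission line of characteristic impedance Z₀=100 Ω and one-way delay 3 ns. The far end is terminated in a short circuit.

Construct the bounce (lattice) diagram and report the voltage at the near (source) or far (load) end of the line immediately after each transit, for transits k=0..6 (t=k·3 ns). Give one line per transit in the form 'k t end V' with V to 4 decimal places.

Γ_L=-1.000000, Γ_S=-1.000000; launch V₁=3·100/100=3.000000
k=0 src: V=3.0000
k=1 load: inc=3.000000, refl=3.000000·-1.000000=-3.0000; V=0.000000+3.000000+-3.000000=0.0000
k=2 src: inc=-3.000000, refl=-3.000000·-1.000000=3.0000; V=3.000000+-3.000000+3.000000=3.0000
k=3 load: inc=3.000000, refl=3.000000·-1.000000=-3.0000; V=0.000000+3.000000+-3.000000=0.0000
k=4 src: inc=-3.000000, refl=-3.000000·-1.000000=3.0000; V=3.000000+-3.000000+3.000000=3.0000
k=5 load: inc=3.000000, refl=3.000000·-1.000000=-3.0000; V=0.000000+3.000000+-3.000000=0.0000
k=6 src: inc=-3.000000, refl=-3.000000·-1.000000=3.0000; V=3.000000+-3.000000+3.000000=3.0000

0 0 source 3.0000
1 3 load 0.0000
2 6 source 3.0000
3 9 load 0.0000
4 12 source 3.0000
5 15 load 0.0000
6 18 source 3.0000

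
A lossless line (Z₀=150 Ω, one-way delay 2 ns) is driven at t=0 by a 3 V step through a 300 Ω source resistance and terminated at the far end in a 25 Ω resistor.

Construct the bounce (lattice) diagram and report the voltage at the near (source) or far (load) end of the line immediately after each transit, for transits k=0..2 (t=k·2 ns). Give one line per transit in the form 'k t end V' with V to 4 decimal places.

Γ_L=-0.714286, Γ_S=0.333333; launch V₁=3·150/450=1.000000
k=0 src: V=1.0000
k=1 load: inc=1.000000, refl=1.000000·-0.714286=-0.7143; V=0.000000+1.000000+-0.714286=0.2857
k=2 src: inc=-0.714286, refl=-0.714286·0.333333=-0.2381; V=1.000000+-0.714286+-0.238095=0.0476

0 0 source 1.0000
1 2 load 0.2857
2 4 source 0.0476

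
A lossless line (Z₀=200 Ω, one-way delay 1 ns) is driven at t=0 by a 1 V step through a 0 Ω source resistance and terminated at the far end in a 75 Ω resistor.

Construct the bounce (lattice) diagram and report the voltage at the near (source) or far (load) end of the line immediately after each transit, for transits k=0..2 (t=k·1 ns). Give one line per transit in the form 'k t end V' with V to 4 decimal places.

Γ_L=-0.454545, Γ_S=-1.000000; launch V₁=1·200/200=1.000000
k=0 src: V=1.0000
k=1 load: inc=1.000000, refl=1.000000·-0.454545=-0.4545; V=0.000000+1.000000+-0.454545=0.5455
k=2 src: inc=-0.454545, refl=-0.454545·-1.000000=0.4545; V=1.000000+-0.454545+0.454545=1.0000

0 0 source 1.0000
1 1 load 0.5455
2 2 source 1.0000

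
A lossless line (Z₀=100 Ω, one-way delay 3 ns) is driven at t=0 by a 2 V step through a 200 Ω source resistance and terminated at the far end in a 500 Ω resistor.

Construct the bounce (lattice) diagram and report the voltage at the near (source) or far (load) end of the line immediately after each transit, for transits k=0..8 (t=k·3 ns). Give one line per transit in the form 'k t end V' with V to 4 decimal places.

Γ_L=0.666667, Γ_S=0.333333; launch V₁=2·100/300=0.666667
k=0 src: V=0.6667
k=1 load: inc=0.666667, refl=0.666667·0.666667=0.4444; V=0.000000+0.666667+0.444444=1.1111
k=2 src: inc=0.444444, refl=0.444444·0.333333=0.1481; V=0.666667+0.444444+0.148148=1.2593
k=3 load: inc=0.148148, refl=0.148148·0.666667=0.0988; V=1.111111+0.148148+0.098765=1.3580
k=4 src: inc=0.098765, refl=0.098765·0.333333=0.0329; V=1.259259+0.098765+0.032922=1.3909
k=5 load: inc=0.032922, refl=0.032922·0.666667=0.0219; V=1.358025+0.032922+0.021948=1.4129
k=6 src: inc=0.021948, refl=0.021948·0.333333=0.0073; V=1.390947+0.021948+0.007316=1.4202
k=7 load: inc=0.007316, refl=0.007316·0.666667=0.0049; V=1.412894+0.007316+0.004877=1.4251
k=8 src: inc=0.004877, refl=0.004877·0.333333=0.0016; V=1.420210+0.004877+0.001626=1.4267

0 0 source 0.6667
1 3 load 1.1111
2 6 source 1.2593
3 9 load 1.3580
4 12 source 1.3909
5 15 load 1.4129
6 18 source 1.4202
7 21 load 1.4251
8 24 source 1.4267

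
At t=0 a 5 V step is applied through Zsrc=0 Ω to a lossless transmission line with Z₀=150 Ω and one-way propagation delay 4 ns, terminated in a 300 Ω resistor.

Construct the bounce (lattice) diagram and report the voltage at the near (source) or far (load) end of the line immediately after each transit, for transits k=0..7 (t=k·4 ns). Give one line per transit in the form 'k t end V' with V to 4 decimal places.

Γ_L=0.333333, Γ_S=-1.000000; launch V₁=5·150/150=5.000000
k=0 src: V=5.0000
k=1 load: inc=5.000000, refl=5.000000·0.333333=1.6667; V=0.000000+5.000000+1.666667=6.6667
k=2 src: inc=1.666667, refl=1.666667·-1.000000=-1.6667; V=5.000000+1.666667+-1.666667=5.0000
k=3 load: inc=-1.666667, refl=-1.666667·0.333333=-0.5556; V=6.666667+-1.666667+-0.555556=4.4444
k=4 src: inc=-0.555556, refl=-0.555556·-1.000000=0.5556; V=5.000000+-0.555556+0.555556=5.0000
k=5 load: inc=0.555556, refl=0.555556·0.333333=0.1852; V=4.444444+0.555556+0.185185=5.1852
k=6 src: inc=0.185185, refl=0.185185·-1.000000=-0.1852; V=5.000000+0.185185+-0.185185=5.0000
k=7 load: inc=-0.185185, refl=-0.185185·0.333333=-0.0617; V=5.185185+-0.185185+-0.061728=4.9383

0 0 source 5.0000
1 4 load 6.6667
2 8 source 5.0000
3 12 load 4.4444
4 16 source 5.0000
5 20 load 5.1852
6 24 source 5.0000
7 28 load 4.9383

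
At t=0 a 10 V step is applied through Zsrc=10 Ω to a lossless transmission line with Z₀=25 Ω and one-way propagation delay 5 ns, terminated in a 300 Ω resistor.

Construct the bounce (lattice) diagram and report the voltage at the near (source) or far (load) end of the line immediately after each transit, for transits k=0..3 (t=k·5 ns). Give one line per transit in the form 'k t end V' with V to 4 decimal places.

Γ_L=0.846154, Γ_S=-0.428571; launch V₁=10·25/35=7.142857
k=0 src: V=7.1429
k=1 load: inc=7.142857, refl=7.142857·0.846154=6.0440; V=0.000000+7.142857+6.043956=13.1868
k=2 src: inc=6.043956, refl=6.043956·-0.428571=-2.5903; V=7.142857+6.043956+-2.590267=10.5965
k=3 load: inc=-2.590267, refl=-2.590267·0.846154=-2.1918; V=13.186813+-2.590267+-2.191764=8.4048

0 0 source 7.1429
1 5 load 13.1868
2 10 source 10.5965
3 15 load 8.4048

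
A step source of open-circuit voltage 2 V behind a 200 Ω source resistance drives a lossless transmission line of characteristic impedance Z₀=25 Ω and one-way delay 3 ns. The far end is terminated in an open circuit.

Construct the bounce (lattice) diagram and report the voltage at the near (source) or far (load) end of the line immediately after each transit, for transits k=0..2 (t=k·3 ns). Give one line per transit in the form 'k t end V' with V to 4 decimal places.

0 0 source 0.2222
1 3 load 0.4444
2 6 source 0.6173

Γ_L=1.000000, Γ_S=0.777778; launch V₁=2·25/225=0.222222
k=0 src: V=0.2222
k=1 load: inc=0.222222, refl=0.222222·1.000000=0.2222; V=0.000000+0.222222+0.222222=0.4444
k=2 src: inc=0.222222, refl=0.222222·0.777778=0.1728; V=0.222222+0.222222+0.172840=0.6173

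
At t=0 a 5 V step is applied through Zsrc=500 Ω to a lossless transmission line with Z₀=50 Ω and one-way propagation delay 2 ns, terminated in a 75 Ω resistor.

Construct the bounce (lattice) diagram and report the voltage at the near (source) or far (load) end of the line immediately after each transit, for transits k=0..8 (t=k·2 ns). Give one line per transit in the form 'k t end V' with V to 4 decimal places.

0 0 source 0.4545
1 2 load 0.5455
2 4 source 0.6198
3 6 load 0.6347
4 8 source 0.6469
5 10 load 0.6493
6 12 source 0.6513
7 14 load 0.6517
8 16 source 0.6520

Γ_L=0.200000, Γ_S=0.818182; launch V₁=5·50/550=0.454545
k=0 src: V=0.4545
k=1 load: inc=0.454545, refl=0.454545·0.200000=0.0909; V=0.000000+0.454545+0.090909=0.5455
k=2 src: inc=0.090909, refl=0.090909·0.818182=0.0744; V=0.454545+0.090909+0.074380=0.6198
k=3 load: inc=0.074380, refl=0.074380·0.200000=0.0149; V=0.545455+0.074380+0.014876=0.6347
k=4 src: inc=0.014876, refl=0.014876·0.818182=0.0122; V=0.619835+0.014876+0.012171=0.6469
k=5 load: inc=0.012171, refl=0.012171·0.200000=0.0024; V=0.634711+0.012171+0.002434=0.6493
k=6 src: inc=0.002434, refl=0.002434·0.818182=0.0020; V=0.646882+0.002434+0.001992=0.6513
k=7 load: inc=0.001992, refl=0.001992·0.200000=0.0004; V=0.649316+0.001992+0.000398=0.6517
k=8 src: inc=0.000398, refl=0.000398·0.818182=0.0003; V=0.651308+0.000398+0.000326=0.6520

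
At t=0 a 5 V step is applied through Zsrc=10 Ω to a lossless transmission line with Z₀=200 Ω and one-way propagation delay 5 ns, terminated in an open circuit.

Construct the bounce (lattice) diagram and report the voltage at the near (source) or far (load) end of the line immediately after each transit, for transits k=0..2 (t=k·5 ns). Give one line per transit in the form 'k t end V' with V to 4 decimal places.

0 0 source 4.7619
1 5 load 9.5238
2 10 source 5.2154

Γ_L=1.000000, Γ_S=-0.904762; launch V₁=5·200/210=4.761905
k=0 src: V=4.7619
k=1 load: inc=4.761905, refl=4.761905·1.000000=4.7619; V=0.000000+4.761905+4.761905=9.5238
k=2 src: inc=4.761905, refl=4.761905·-0.904762=-4.3084; V=4.761905+4.761905+-4.308390=5.2154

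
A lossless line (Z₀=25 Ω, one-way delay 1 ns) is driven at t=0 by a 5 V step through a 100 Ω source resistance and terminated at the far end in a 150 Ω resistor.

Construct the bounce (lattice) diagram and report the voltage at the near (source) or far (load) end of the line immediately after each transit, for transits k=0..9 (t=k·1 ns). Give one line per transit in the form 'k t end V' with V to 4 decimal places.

0 0 source 1.0000
1 1 load 1.7143
2 2 source 2.1429
3 3 load 2.4490
4 4 source 2.6327
5 5 load 2.7638
6 6 source 2.8426
7 7 load 2.8988
8 8 source 2.9325
9 9 load 2.9566

Γ_L=0.714286, Γ_S=0.600000; launch V₁=5·25/125=1.000000
k=0 src: V=1.0000
k=1 load: inc=1.000000, refl=1.000000·0.714286=0.7143; V=0.000000+1.000000+0.714286=1.7143
k=2 src: inc=0.714286, refl=0.714286·0.600000=0.4286; V=1.000000+0.714286+0.428571=2.1429
k=3 load: inc=0.428571, refl=0.428571·0.714286=0.3061; V=1.714286+0.428571+0.306122=2.4490
k=4 src: inc=0.306122, refl=0.306122·0.600000=0.1837; V=2.142857+0.306122+0.183673=2.6327
k=5 load: inc=0.183673, refl=0.183673·0.714286=0.1312; V=2.448980+0.183673+0.131195=2.7638
k=6 src: inc=0.131195, refl=0.131195·0.600000=0.0787; V=2.632653+0.131195+0.078717=2.8426
k=7 load: inc=0.078717, refl=0.078717·0.714286=0.0562; V=2.763848+0.078717+0.056227=2.8988
k=8 src: inc=0.056227, refl=0.056227·0.600000=0.0337; V=2.842566+0.056227+0.033736=2.9325
k=9 load: inc=0.033736, refl=0.033736·0.714286=0.0241; V=2.898792+0.033736+0.024097=2.9566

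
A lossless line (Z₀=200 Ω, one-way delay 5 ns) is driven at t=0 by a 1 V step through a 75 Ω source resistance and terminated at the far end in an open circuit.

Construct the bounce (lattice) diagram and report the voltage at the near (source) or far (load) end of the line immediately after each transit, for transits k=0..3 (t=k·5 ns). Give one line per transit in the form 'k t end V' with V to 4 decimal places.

0 0 source 0.7273
1 5 load 1.4545
2 10 source 1.1240
3 15 load 0.7934

Γ_L=1.000000, Γ_S=-0.454545; launch V₁=1·200/275=0.727273
k=0 src: V=0.7273
k=1 load: inc=0.727273, refl=0.727273·1.000000=0.7273; V=0.000000+0.727273+0.727273=1.4545
k=2 src: inc=0.727273, refl=0.727273·-0.454545=-0.3306; V=0.727273+0.727273+-0.330579=1.1240
k=3 load: inc=-0.330579, refl=-0.330579·1.000000=-0.3306; V=1.454545+-0.330579+-0.330579=0.7934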